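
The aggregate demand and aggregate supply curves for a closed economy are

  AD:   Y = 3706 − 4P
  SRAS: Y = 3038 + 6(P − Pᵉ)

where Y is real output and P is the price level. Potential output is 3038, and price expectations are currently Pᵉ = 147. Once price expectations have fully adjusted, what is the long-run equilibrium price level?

Short run: with Pᵉ = 147, SRAS is Y = 2156 + 6P. Setting AD = SRAS gives 1550 = 10P, so P = 155 and Y = 3706 − 4·155 = 3086.
Output 3086 is above potential 3038, so over time expected prices rise and SRAS shifts left until Y returns to 3038.
Long run: Y = 3038 on the AD curve gives 3038 = 3706 − 4P, so P = 167.

Long-run P = 167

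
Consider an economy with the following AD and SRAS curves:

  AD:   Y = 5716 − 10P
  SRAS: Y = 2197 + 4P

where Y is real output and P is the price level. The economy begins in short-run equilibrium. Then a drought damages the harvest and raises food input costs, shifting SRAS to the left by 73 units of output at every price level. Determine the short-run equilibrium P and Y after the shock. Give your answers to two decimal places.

This is a negative supply shock: SRAS shifts left.
New SRAS: Y = 2124 + 4P.
Set AD = SRAS: 5716 − 10P = 2124 + 4P, so 3592 = 14P and P = 256.57.
Substituting into AD, Y = 3150.29.

P = 256.57, Y = 3150.29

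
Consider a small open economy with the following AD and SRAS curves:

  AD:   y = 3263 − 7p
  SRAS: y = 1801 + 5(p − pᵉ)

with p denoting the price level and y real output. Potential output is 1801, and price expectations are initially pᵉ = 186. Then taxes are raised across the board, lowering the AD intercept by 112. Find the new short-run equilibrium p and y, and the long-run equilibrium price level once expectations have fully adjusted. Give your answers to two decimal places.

AD shifts left: new AD is y = 3151 − 7p. With pᵉ = 186, SRAS is y = 871 + 5p.
Short run: 3151 − 7p = 871 + 5p gives 2280 = 12p, so p = 190.00 and y = 3151 − 7p = 1821.00.
y = 1821.00 is above potential 1801; expectations adjust and SRAS shifts left until y = 1801.
Long run: on the new AD curve, 1801 = 3151 − 7p gives p = 192.86.

Short run: p = 190.00, y = 1821.00. Long run: p = 192.86.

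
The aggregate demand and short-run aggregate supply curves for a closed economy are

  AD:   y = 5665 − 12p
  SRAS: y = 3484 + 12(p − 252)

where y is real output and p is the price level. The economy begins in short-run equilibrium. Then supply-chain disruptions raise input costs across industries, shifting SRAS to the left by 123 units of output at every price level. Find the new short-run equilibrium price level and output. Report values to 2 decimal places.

p = 222.00, y = 3001.00

This is a negative supply shock: SRAS shifts left.
New SRAS: y = 337 + 12p.
Set AD = SRAS: 5665 − 12p = 337 + 12p, so 5328 = 24p and p = 222.00.
Substituting into AD, y = 3001.00.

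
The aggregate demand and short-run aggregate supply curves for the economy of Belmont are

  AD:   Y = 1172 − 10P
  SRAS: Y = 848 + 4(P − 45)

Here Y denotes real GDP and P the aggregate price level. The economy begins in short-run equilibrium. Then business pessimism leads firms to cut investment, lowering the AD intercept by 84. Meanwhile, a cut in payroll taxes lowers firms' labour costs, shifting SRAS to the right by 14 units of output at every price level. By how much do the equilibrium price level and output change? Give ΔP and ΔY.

ΔP = -7, ΔY = -14

After both shocks: AD is Y = 1088 − 10P and SRAS is Y = 682 + 4P.
Setting them equal: 406 = 14P, so P = 29.
Y = 1088 − 10·29 = 798.
Initially P = 36, Y = 812, so ΔP = -7 and ΔY = -14.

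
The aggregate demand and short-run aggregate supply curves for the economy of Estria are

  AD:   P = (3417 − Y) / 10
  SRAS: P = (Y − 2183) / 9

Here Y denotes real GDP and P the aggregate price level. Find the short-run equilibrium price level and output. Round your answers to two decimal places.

P = 64.95, Y = 2767.53

Rearrange AD to Y = 3417 − 10P.
Rearrange SRAS to Y = 2183 + 9P.
Set AD = SRAS: 3417 − 10P = 2183 + 9P, so 1234 = 19P and P = 64.95.
Substituting into AD, Y = 3417 − 10P = 2767.53.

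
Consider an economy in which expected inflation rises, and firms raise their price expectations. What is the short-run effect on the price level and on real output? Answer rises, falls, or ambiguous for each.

This is an adverse supply shock: SRAS shifts left.
Moving along the downward-sloping AD curve, P rises and Y falls.

Price level: rises; output: falls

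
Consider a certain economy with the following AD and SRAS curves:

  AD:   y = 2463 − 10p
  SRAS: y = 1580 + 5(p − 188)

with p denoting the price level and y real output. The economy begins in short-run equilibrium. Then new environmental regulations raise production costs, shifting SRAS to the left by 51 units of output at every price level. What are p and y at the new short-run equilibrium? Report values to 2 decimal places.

p = 124.93, y = 1213.67

This is a negative supply shock: SRAS shifts left.
New SRAS: y = 589 + 5p.
Set AD = SRAS: 2463 − 10p = 589 + 5p, so 1874 = 15p and p = 124.93.
Substituting into AD, y = 1213.67.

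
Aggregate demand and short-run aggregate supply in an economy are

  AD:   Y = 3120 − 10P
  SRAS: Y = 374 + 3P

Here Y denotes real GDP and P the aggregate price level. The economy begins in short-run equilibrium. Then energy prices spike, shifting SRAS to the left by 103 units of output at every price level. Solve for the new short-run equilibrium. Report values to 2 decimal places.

This is a negative supply shock: SRAS shifts left.
New SRAS: Y = 271 + 3P.
Set AD = SRAS: 3120 − 10P = 271 + 3P, so 2849 = 13P and P = 219.15.
Substituting into AD, Y = 928.46.

P = 219.15, Y = 928.46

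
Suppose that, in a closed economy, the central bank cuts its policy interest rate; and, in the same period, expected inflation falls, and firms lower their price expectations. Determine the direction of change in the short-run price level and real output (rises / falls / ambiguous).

Price level: ambiguous; output: rises

The first event is a positive demand shock: AD shifts right, which by itself pushes P up and Y up.
The second is a favourable supply shock: SRAS shifts right, which by itself pushes P down and Y up.
The two shocks push P in opposite directions, so the effect on P is ambiguous. Both shocks push Y up, so Y rises.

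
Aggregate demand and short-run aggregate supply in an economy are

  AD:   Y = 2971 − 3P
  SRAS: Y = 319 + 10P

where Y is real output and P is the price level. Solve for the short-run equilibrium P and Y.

Set AD = SRAS: 2971 − 3P = 319 + 10P, so 2652 = 13P and P = 204.
Then Y = 2971 − 3·204 = 2359.

P = 204, Y = 2359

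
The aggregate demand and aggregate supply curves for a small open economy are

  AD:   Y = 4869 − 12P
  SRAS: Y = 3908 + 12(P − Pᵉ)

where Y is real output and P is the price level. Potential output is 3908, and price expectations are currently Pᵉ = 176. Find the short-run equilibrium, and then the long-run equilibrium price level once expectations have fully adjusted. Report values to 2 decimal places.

Short run: P = 128.04, Y = 3332.50. Long run: P = 80.08.

Short run: with Pᵉ = 176, SRAS is Y = 1796 + 12P. Setting AD = SRAS gives 3073 = 24P, so P = 128.04 and Y = 4869 − 12P = 3332.50.
Output 3332.50 is below potential 3908, so over time expected prices fall and SRAS shifts right until Y returns to 3908.
Long run: Y = 3908 on the AD curve gives 3908 = 4869 − 12P, so P = 80.08.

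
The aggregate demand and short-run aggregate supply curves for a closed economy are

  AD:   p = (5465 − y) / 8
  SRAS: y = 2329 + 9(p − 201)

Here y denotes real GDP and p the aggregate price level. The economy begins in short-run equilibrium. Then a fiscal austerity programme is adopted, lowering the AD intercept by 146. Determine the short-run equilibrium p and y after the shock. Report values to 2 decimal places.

p = 282.29, y = 3060.65

This is a negative demand shock: AD shifts left.
New AD: y = 5319 − 8p.
SRAS can be written y = 520 + 9p.
Set AD = SRAS: 5319 − 8p = 520 + 9p, so 4799 = 17p and p = 282.29.
Substituting into AD, y = 3060.65.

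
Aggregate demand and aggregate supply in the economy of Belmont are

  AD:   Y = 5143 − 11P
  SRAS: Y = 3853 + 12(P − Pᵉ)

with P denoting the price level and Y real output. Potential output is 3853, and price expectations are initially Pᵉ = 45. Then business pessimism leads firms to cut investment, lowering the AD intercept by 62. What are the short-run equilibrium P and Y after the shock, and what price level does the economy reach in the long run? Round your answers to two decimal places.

Short run: P = 76.87, Y = 4235.43. Long run: P = 111.64.

AD shifts left: new AD is Y = 5081 − 11P. With Pᵉ = 45, SRAS is Y = 3313 + 12P.
Short run: 5081 − 11P = 3313 + 12P gives 1768 = 23P, so P = 76.87 and Y = 5081 − 11P = 4235.43.
Y = 4235.43 is above potential 3853; expectations adjust and SRAS shifts left until Y = 3853.
Long run: on the new AD curve, 3853 = 5081 − 11P gives P = 111.64.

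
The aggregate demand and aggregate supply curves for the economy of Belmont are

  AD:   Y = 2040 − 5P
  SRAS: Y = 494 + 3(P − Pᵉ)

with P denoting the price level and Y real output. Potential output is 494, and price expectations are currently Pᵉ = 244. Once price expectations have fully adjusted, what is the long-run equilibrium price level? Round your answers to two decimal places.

Long-run P = 309.20

Short run: with Pᵉ = 244, SRAS is Y = 3P − 238. Setting AD = SRAS gives 2278 = 8P, so P = 284.75 and Y = 2040 − 5P = 616.25.
Output 616.25 is above potential 494, so over time expected prices rise and SRAS shifts left until Y returns to 494.
Long run: Y = 494 on the AD curve gives 494 = 2040 − 5P, so P = 309.20.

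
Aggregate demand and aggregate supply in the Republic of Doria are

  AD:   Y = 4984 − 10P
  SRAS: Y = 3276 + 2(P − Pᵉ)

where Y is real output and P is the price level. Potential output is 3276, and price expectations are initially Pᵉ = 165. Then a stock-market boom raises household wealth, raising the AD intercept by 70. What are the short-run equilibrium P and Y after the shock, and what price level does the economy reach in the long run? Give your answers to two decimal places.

AD shifts right: new AD is Y = 5054 − 10P. With Pᵉ = 165, SRAS is Y = 2946 + 2P.
Short run: 5054 − 10P = 2946 + 2P gives 2108 = 12P, so P = 175.67 and Y = 5054 − 10P = 3297.33.
Y = 3297.33 is above potential 3276; expectations adjust and SRAS shifts left until Y = 3276.
Long run: on the new AD curve, 3276 = 5054 − 10P gives P = 177.80.

Short run: P = 175.67, Y = 3297.33. Long run: P = 177.80.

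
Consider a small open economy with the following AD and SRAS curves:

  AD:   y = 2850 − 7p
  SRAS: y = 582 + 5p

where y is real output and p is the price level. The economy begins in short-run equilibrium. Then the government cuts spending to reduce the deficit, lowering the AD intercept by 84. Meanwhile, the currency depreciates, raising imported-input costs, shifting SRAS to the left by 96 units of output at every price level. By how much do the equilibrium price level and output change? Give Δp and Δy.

After both shocks: AD is y = 2766 − 7p and SRAS is y = 486 + 5p.
Setting them equal: 2280 = 12p, so p = 190.
y = 2766 − 7·190 = 1436.
Initially p = 189, y = 1527, so Δp = +1 and Δy = -91.

Δp = +1, Δy = -91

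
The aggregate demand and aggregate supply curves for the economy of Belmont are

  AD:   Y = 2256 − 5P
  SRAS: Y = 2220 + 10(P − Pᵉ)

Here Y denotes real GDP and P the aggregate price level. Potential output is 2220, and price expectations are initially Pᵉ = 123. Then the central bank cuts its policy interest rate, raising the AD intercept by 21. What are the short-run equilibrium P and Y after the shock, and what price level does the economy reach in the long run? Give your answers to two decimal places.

AD shifts right: new AD is Y = 2277 − 5P. With Pᵉ = 123, SRAS is Y = 990 + 10P.
Short run: 2277 − 5P = 990 + 10P gives 1287 = 15P, so P = 85.80 and Y = 2277 − 5P = 1848.00.
Y = 1848.00 is below potential 2220; expectations adjust and SRAS shifts right until Y = 2220.
Long run: on the new AD curve, 2220 = 2277 − 5P gives P = 11.40.

Short run: P = 85.80, Y = 1848.00. Long run: P = 11.40.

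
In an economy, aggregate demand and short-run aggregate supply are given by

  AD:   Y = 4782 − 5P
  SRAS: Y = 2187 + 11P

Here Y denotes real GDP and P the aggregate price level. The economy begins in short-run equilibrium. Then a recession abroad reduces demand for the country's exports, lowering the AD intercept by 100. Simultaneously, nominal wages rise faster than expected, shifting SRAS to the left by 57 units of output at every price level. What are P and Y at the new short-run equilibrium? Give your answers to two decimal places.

P = 159.50, Y = 3884.50

After both shocks: AD is Y = 4682 − 5P and SRAS is Y = 2130 + 11P.
Setting them equal: 2552 = 16P, so P = 159.50.
Substituting into AD, Y = 3884.50.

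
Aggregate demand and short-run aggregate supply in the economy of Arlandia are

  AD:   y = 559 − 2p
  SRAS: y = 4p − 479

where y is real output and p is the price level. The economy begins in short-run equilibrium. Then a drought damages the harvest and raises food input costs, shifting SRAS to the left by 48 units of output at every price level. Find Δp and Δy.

Δp = +8, Δy = -16

This is a negative supply shock: SRAS shifts left.
New SRAS: y = 4p − 527.
Set AD = SRAS: 559 − 2p = 4p − 527, so 1086 = 6p and p = 181.
y = 559 − 2·181 = 197.
Initially p = 173, y = 213, so Δp = +8 and Δy = -16.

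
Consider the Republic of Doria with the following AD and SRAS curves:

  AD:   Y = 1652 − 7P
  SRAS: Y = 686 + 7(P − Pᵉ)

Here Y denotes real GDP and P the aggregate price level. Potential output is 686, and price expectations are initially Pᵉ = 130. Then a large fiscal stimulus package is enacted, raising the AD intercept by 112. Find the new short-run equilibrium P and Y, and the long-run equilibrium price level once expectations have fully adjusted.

AD shifts right: new AD is Y = 1764 − 7P. With Pᵉ = 130, SRAS is Y = 7P − 224.
Short run: 1764 − 7P = 7P − 224 gives 1988 = 14P, so P = 142 and Y = 1764 − 7·142 = 770.
Y = 770 is above potential 686; expectations adjust and SRAS shifts left until Y = 686.
Long run: on the new AD curve, 686 = 1764 − 7P gives P = 154.

Short run: P = 142, Y = 770. Long run: P = 154.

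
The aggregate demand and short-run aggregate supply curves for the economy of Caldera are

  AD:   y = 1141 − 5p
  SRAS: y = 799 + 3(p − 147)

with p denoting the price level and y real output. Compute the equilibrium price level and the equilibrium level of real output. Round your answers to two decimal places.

Write SRAS as y = 799 + 3p − 441 = 358 + 3p.
Set AD = SRAS: 1141 − 5p = 358 + 3p, so 783 = 8p and p = 97.88.
Substituting into AD, y = 1141 − 5p = 651.63.

p = 97.88, y = 651.63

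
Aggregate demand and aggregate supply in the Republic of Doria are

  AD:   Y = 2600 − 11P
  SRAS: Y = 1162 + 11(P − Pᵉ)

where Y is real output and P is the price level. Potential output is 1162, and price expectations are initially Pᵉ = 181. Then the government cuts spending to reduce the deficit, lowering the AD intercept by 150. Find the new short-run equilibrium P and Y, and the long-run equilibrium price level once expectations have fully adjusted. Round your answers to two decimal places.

AD shifts left: new AD is Y = 2450 − 11P. With Pᵉ = 181, SRAS is Y = 11P − 829.
Short run: 2450 − 11P = 11P − 829 gives 3279 = 22P, so P = 149.05 and Y = 2450 − 11P = 810.50.
Y = 810.50 is below potential 1162; expectations adjust and SRAS shifts right until Y = 1162.
Long run: on the new AD curve, 1162 = 2450 − 11P gives P = 117.09.

Short run: P = 149.05, Y = 810.50. Long run: P = 117.09.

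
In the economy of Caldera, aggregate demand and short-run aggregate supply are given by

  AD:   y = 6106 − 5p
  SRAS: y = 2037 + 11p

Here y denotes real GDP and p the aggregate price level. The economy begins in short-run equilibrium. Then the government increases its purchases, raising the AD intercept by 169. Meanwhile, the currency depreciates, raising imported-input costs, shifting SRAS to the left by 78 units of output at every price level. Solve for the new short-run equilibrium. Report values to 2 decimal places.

p = 269.75, y = 4926.25

After both shocks: AD is y = 6275 − 5p and SRAS is y = 1959 + 11p.
Setting them equal: 4316 = 16p, so p = 269.75.
Substituting into AD, y = 4926.25.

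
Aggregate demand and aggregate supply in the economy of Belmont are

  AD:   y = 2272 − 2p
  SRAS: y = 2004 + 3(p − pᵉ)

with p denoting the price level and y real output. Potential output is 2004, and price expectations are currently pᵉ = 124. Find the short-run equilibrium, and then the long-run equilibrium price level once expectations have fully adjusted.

Short run: p = 128, y = 2016. Long run: p = 134.

Short run: with pᵉ = 124, SRAS is y = 1632 + 3p. Setting AD = SRAS gives 640 = 5p, so p = 128 and y = 2272 − 2·128 = 2016.
Output 2016 is above potential 2004, so over time expected prices rise and SRAS shifts left until y returns to 2004.
Long run: y = 2004 on the AD curve gives 2004 = 2272 − 2p, so p = 134.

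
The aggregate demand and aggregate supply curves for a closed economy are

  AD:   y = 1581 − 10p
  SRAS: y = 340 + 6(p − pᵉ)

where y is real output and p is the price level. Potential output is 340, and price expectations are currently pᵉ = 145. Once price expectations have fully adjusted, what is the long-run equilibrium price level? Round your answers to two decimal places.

Long-run p = 124.10

Short run: with pᵉ = 145, SRAS is y = 6p − 530. Setting AD = SRAS gives 2111 = 16p, so p = 131.94 and y = 1581 − 10p = 261.63.
Output 261.63 is below potential 340, so over time expected prices fall and SRAS shifts right until y returns to 340.
Long run: y = 340 on the AD curve gives 340 = 1581 − 10p, so p = 124.10.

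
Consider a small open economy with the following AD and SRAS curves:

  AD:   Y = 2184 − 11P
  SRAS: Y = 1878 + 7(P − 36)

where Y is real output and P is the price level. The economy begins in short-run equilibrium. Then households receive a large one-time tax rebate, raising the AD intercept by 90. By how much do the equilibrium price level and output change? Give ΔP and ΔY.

ΔP = +5, ΔY = +35

This is a positive demand shock: AD shifts right.
New AD: Y = 2274 − 11P.
SRAS can be written Y = 1626 + 7P.
Set AD = SRAS: 2274 − 11P = 1626 + 7P, so 648 = 18P and P = 36.
Y = 2274 − 11·36 = 1878.
Initially P = 31, Y = 1843, so ΔP = +5 and ΔY = +35.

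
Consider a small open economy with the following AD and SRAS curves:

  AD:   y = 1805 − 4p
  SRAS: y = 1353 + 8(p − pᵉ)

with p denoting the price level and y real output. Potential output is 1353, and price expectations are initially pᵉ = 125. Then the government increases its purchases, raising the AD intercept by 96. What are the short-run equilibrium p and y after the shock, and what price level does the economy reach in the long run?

AD shifts right: new AD is y = 1901 − 4p. With pᵉ = 125, SRAS is y = 353 + 8p.
Short run: 1901 − 4p = 353 + 8p gives 1548 = 12p, so p = 129 and y = 1901 − 4·129 = 1385.
y = 1385 is above potential 1353; expectations adjust and SRAS shifts left until y = 1353.
Long run: on the new AD curve, 1353 = 1901 − 4p gives p = 137.

Short run: p = 129, y = 1385. Long run: p = 137.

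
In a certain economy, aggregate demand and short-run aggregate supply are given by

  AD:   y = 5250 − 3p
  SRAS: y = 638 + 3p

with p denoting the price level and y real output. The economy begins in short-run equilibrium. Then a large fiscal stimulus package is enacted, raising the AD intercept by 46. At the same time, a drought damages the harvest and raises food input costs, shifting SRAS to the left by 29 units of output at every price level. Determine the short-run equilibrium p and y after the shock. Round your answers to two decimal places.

p = 781.17, y = 2952.50

After both shocks: AD is y = 5296 − 3p and SRAS is y = 609 + 3p.
Setting them equal: 4687 = 6p, so p = 781.17.
Substituting into AD, y = 2952.50.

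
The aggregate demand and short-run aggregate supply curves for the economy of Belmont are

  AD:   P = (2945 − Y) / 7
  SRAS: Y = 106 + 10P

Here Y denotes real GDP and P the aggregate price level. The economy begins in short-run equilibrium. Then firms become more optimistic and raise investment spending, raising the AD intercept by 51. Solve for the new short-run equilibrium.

This is a positive demand shock: AD shifts right.
New AD: Y = 2996 − 7P.
Set AD = SRAS: 2996 − 7P = 106 + 10P, so 2890 = 17P and P = 170.
Y = 2996 − 7·170 = 1806.

P = 170, Y = 1806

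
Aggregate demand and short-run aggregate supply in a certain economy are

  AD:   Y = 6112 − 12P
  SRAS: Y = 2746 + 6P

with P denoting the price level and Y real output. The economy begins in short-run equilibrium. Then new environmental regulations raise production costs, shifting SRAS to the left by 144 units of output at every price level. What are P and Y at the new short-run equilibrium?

This is a negative supply shock: SRAS shifts left.
New SRAS: Y = 2602 + 6P.
Set AD = SRAS: 6112 − 12P = 2602 + 6P, so 3510 = 18P and P = 195.
Y = 6112 − 12·195 = 3772.

P = 195, Y = 3772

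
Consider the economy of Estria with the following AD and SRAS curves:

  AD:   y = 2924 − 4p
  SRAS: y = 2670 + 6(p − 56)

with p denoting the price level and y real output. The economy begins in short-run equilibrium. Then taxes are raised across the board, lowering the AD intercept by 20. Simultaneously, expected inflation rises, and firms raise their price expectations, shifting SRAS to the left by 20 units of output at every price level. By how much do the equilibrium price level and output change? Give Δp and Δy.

After both shocks: AD is y = 2904 − 4p and SRAS is y = 2314 + 6p.
Setting them equal: 590 = 10p, so p = 59.
y = 2904 − 4·59 = 2668.
Initially p = 59, y = 2688, so Δp = +0 and Δy = -20.

Δp = +0, Δy = -20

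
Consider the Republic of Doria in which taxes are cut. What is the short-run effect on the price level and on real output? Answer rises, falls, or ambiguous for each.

Price level: rises; output: rises

This is a positive demand shock: AD shifts right.
Moving along the upward-sloping SRAS curve, P rises and Y rises.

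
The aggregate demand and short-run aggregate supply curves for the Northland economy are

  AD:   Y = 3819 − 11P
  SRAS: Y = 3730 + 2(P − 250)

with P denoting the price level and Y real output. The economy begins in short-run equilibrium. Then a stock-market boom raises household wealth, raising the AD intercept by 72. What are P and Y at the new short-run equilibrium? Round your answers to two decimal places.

P = 50.85, Y = 3331.69

This is a positive demand shock: AD shifts right.
New AD: Y = 3891 − 11P.
SRAS can be written Y = 3230 + 2P.
Set AD = SRAS: 3891 − 11P = 3230 + 2P, so 661 = 13P and P = 50.85.
Substituting into AD, Y = 3331.69.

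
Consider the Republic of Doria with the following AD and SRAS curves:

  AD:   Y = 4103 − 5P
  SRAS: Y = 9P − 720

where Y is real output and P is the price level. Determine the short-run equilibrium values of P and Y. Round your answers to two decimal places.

Set AD = SRAS: 4103 − 5P = 9P − 720, so 4823 = 14P and P = 344.50.
Substituting into AD, Y = 4103 − 5P = 2380.50.

P = 344.50, Y = 2380.50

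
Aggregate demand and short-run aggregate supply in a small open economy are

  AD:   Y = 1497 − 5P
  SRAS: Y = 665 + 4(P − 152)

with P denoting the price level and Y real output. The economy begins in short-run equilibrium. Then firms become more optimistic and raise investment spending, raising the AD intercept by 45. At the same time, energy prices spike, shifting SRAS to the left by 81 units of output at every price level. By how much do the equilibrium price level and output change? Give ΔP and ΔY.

After both shocks: AD is Y = 1542 − 5P and SRAS is Y = 4P − 24.
Setting them equal: 1566 = 9P, so P = 174.
Y = 1542 − 5·174 = 672.
Initially P = 160, Y = 697, so ΔP = +14 and ΔY = -25.

ΔP = +14, ΔY = -25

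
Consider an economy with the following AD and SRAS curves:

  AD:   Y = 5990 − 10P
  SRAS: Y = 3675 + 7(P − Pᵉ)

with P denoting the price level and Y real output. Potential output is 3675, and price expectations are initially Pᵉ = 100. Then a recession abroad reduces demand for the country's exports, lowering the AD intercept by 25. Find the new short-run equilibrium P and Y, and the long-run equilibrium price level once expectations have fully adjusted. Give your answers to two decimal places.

Short run: P = 175.88, Y = 4206.18. Long run: P = 229.00.

AD shifts left: new AD is Y = 5965 − 10P. With Pᵉ = 100, SRAS is Y = 2975 + 7P.
Short run: 5965 − 10P = 2975 + 7P gives 2990 = 17P, so P = 175.88 and Y = 5965 − 10P = 4206.18.
Y = 4206.18 is above potential 3675; expectations adjust and SRAS shifts left until Y = 3675.
Long run: on the new AD curve, 3675 = 5965 − 10P gives P = 229.00.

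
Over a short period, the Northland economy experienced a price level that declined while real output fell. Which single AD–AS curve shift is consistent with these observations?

AD shifted left

P fell and Y fell. An AD shift moves P and Y in the same direction; an SRAS shift moves them in opposite directions.
Here P and Y moved in the same direction, so the AD curve shifted.
Since Y fell, AD shifted left.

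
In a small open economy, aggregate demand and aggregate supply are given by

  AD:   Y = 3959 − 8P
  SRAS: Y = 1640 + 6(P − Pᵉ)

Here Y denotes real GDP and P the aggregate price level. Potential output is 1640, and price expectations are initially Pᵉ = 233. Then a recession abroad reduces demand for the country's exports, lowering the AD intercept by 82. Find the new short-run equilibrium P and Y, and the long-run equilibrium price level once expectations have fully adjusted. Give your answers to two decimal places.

Short run: P = 259.64, Y = 1799.86. Long run: P = 279.63.

AD shifts left: new AD is Y = 3877 − 8P. With Pᵉ = 233, SRAS is Y = 242 + 6P.
Short run: 3877 − 8P = 242 + 6P gives 3635 = 14P, so P = 259.64 and Y = 3877 − 8P = 1799.86.
Y = 1799.86 is above potential 1640; expectations adjust and SRAS shifts left until Y = 1640.
Long run: on the new AD curve, 1640 = 3877 − 8P gives P = 279.63.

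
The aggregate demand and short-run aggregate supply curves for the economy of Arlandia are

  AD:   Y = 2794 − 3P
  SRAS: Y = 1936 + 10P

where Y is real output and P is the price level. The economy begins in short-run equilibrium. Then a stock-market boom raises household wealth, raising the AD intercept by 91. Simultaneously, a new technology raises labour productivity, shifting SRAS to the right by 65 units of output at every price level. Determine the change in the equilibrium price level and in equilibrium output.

After both shocks: AD is Y = 2885 − 3P and SRAS is Y = 2001 + 10P.
Setting them equal: 884 = 13P, so P = 68.
Y = 2885 − 3·68 = 2681.
Initially P = 66, Y = 2596, so ΔP = +2 and ΔY = +85.

ΔP = +2, ΔY = +85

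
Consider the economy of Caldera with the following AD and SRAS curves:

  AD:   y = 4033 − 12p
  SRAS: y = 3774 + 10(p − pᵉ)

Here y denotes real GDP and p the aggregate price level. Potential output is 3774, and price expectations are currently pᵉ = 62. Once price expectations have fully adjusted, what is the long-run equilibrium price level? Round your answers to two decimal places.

Long-run p = 21.58

Short run: with pᵉ = 62, SRAS is y = 3154 + 10p. Setting AD = SRAS gives 879 = 22p, so p = 39.95 and y = 4033 − 12p = 3553.55.
Output 3553.55 is below potential 3774, so over time expected prices fall and SRAS shifts right until y returns to 3774.
Long run: y = 3774 on the AD curve gives 3774 = 4033 − 12p, so p = 21.58.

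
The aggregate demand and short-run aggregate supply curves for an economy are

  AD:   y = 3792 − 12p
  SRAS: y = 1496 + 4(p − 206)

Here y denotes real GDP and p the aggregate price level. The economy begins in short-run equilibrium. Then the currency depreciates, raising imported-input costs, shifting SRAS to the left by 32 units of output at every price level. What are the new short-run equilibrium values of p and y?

p = 197, y = 1428

This is a negative supply shock: SRAS shifts left.
New SRAS: y = 640 + 4p.
Set AD = SRAS: 3792 − 12p = 640 + 4p, so 3152 = 16p and p = 197.
y = 3792 − 12·197 = 1428.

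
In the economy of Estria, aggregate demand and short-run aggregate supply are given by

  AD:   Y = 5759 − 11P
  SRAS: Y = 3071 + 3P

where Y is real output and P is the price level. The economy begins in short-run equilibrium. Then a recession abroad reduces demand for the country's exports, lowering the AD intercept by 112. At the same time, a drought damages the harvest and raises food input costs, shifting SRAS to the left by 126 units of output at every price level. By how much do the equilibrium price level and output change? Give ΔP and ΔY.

ΔP = +1, ΔY = -123

After both shocks: AD is Y = 5647 − 11P and SRAS is Y = 2945 + 3P.
Setting them equal: 2702 = 14P, so P = 193.
Y = 5647 − 11·193 = 3524.
Initially P = 192, Y = 3647, so ΔP = +1 and ΔY = -123.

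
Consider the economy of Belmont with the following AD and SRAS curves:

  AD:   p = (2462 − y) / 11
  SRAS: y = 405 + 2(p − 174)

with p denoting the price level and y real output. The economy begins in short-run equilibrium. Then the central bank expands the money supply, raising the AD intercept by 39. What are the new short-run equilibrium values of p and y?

p = 188, y = 433

This is a positive demand shock: AD shifts right.
New AD: y = 2501 − 11p.
SRAS can be written y = 57 + 2p.
Set AD = SRAS: 2501 − 11p = 57 + 2p, so 2444 = 13p and p = 188.
y = 2501 − 11·188 = 433.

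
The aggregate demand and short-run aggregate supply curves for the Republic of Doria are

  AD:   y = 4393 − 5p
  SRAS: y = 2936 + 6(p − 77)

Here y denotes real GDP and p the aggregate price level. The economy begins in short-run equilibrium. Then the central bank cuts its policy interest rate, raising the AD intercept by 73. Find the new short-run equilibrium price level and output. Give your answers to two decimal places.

This is a positive demand shock: AD shifts right.
New AD: y = 4466 − 5p.
SRAS can be written y = 2474 + 6p.
Set AD = SRAS: 4466 − 5p = 2474 + 6p, so 1992 = 11p and p = 181.09.
Substituting into AD, y = 3560.55.

p = 181.09, y = 3560.55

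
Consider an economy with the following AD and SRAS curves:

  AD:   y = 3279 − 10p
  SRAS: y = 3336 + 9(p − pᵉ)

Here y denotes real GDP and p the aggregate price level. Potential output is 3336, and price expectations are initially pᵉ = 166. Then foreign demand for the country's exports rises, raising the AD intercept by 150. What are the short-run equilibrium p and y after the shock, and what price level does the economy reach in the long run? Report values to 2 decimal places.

Short run: p = 83.53, y = 2593.74. Long run: p = 9.30.

AD shifts right: new AD is y = 3429 − 10p. With pᵉ = 166, SRAS is y = 1842 + 9p.
Short run: 3429 − 10p = 1842 + 9p gives 1587 = 19p, so p = 83.53 and y = 3429 − 10p = 2593.74.
y = 2593.74 is below potential 3336; expectations adjust and SRAS shifts right until y = 3336.
Long run: on the new AD curve, 3336 = 3429 − 10p gives p = 9.30.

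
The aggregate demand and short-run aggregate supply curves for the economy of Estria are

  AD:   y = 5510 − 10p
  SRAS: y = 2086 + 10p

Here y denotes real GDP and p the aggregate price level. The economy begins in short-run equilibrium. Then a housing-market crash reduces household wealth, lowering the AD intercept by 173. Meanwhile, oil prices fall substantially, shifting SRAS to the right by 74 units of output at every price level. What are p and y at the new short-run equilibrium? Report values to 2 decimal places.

After both shocks: AD is y = 5337 − 10p and SRAS is y = 2160 + 10p.
Setting them equal: 3177 = 20p, so p = 158.85.
Substituting into AD, y = 3748.50.

p = 158.85, y = 3748.50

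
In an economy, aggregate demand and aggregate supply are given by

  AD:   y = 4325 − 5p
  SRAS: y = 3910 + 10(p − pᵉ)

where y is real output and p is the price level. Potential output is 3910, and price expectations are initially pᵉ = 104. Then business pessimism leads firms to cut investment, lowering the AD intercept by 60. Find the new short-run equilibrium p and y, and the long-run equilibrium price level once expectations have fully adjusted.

Short run: p = 93, y = 3800. Long run: p = 71.

AD shifts left: new AD is y = 4265 − 5p. With pᵉ = 104, SRAS is y = 2870 + 10p.
Short run: 4265 − 5p = 2870 + 10p gives 1395 = 15p, so p = 93 and y = 4265 − 5·93 = 3800.
y = 3800 is below potential 3910; expectations adjust and SRAS shifts right until y = 3910.
Long run: on the new AD curve, 3910 = 4265 − 5p gives p = 71.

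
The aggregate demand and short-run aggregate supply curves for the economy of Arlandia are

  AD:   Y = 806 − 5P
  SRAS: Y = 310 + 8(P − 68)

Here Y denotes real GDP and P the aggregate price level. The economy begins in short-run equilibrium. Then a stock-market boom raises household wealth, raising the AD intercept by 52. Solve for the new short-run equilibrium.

P = 84, Y = 438

This is a positive demand shock: AD shifts right.
New AD: Y = 858 − 5P.
SRAS can be written Y = 8P − 234.
Set AD = SRAS: 858 − 5P = 8P − 234, so 1092 = 13P and P = 84.
Y = 858 − 5·84 = 438.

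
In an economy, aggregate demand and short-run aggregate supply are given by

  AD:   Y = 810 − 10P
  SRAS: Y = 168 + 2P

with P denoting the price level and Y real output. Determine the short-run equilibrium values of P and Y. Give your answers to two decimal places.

P = 53.50, Y = 275.00

Set AD = SRAS: 810 − 10P = 168 + 2P, so 642 = 12P and P = 53.50.
Substituting into AD, Y = 810 − 10P = 275.00.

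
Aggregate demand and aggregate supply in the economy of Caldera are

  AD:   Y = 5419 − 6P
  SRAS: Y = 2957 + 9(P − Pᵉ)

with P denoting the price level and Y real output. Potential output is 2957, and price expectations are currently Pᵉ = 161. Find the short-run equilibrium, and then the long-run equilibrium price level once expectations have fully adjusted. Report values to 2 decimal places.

Short run: with Pᵉ = 161, SRAS is Y = 1508 + 9P. Setting AD = SRAS gives 3911 = 15P, so P = 260.73 and Y = 5419 − 6P = 3854.60.
Output 3854.60 is above potential 2957, so over time expected prices rise and SRAS shifts left until Y returns to 2957.
Long run: Y = 2957 on the AD curve gives 2957 = 5419 − 6P, so P = 410.33.

Short run: P = 260.73, Y = 3854.60. Long run: P = 410.33.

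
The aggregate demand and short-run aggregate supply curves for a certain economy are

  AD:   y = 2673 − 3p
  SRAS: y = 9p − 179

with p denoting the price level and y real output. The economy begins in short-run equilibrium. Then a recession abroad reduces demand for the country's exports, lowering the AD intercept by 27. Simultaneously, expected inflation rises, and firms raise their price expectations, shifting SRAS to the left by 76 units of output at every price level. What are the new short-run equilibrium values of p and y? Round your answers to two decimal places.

After both shocks: AD is y = 2646 − 3p and SRAS is y = 9p − 255.
Setting them equal: 2901 = 12p, so p = 241.75.
Substituting into AD, y = 1920.75.

p = 241.75, y = 1920.75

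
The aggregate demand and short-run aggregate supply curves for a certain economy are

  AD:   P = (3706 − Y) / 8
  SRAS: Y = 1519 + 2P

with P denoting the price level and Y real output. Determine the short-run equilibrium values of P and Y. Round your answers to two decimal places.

P = 218.70, Y = 1956.40

Rearrange AD to Y = 3706 − 8P.
Set AD = SRAS: 3706 − 8P = 1519 + 2P, so 2187 = 10P and P = 218.70.
Substituting into AD, Y = 3706 − 8P = 1956.40.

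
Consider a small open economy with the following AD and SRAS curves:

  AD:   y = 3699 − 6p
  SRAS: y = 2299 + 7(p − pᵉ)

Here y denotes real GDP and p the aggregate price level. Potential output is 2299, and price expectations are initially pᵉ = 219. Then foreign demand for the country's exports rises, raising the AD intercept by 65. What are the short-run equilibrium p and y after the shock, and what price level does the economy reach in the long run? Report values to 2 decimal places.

AD shifts right: new AD is y = 3764 − 6p. With pᵉ = 219, SRAS is y = 766 + 7p.
Short run: 3764 − 6p = 766 + 7p gives 2998 = 13p, so p = 230.62 and y = 3764 − 6p = 2380.31.
y = 2380.31 is above potential 2299; expectations adjust and SRAS shifts left until y = 2299.
Long run: on the new AD curve, 2299 = 3764 − 6p gives p = 244.17.

Short run: p = 230.62, y = 2380.31. Long run: p = 244.17.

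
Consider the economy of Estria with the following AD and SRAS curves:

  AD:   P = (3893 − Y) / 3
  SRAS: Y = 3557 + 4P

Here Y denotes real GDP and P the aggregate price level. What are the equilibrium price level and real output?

Rearrange AD to Y = 3893 − 3P.
Set AD = SRAS: 3893 − 3P = 3557 + 4P, so 336 = 7P and P = 48.
Then Y = 3893 − 3·48 = 3749.

P = 48, Y = 3749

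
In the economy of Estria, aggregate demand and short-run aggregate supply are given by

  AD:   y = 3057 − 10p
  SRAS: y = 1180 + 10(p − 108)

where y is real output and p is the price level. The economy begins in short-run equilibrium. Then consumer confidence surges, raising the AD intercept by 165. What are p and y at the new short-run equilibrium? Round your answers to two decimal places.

This is a positive demand shock: AD shifts right.
New AD: y = 3222 − 10p.
SRAS can be written y = 100 + 10p.
Set AD = SRAS: 3222 − 10p = 100 + 10p, so 3122 = 20p and p = 156.10.
Substituting into AD, y = 1661.00.

p = 156.10, y = 1661.00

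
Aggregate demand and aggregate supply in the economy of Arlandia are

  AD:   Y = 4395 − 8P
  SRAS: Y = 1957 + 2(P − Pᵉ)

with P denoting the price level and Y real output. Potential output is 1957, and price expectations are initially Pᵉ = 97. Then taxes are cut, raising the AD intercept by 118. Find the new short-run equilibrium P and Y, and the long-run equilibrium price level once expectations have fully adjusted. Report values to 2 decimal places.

AD shifts right: new AD is Y = 4513 − 8P. With Pᵉ = 97, SRAS is Y = 1763 + 2P.
Short run: 4513 − 8P = 1763 + 2P gives 2750 = 10P, so P = 275.00 and Y = 4513 − 8P = 2313.00.
Y = 2313.00 is above potential 1957; expectations adjust and SRAS shifts left until Y = 1957.
Long run: on the new AD curve, 1957 = 4513 − 8P gives P = 319.50.

Short run: P = 275.00, Y = 2313.00. Long run: P = 319.50.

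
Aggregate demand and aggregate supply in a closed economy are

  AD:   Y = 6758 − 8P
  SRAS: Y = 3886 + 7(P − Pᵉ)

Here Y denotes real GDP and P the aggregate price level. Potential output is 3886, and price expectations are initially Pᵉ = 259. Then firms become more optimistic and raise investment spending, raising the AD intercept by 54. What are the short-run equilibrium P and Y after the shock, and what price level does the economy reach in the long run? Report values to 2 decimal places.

AD shifts right: new AD is Y = 6812 − 8P. With Pᵉ = 259, SRAS is Y = 2073 + 7P.
Short run: 6812 − 8P = 2073 + 7P gives 4739 = 15P, so P = 315.93 and Y = 6812 − 8P = 4284.53.
Y = 4284.53 is above potential 3886; expectations adjust and SRAS shifts left until Y = 3886.
Long run: on the new AD curve, 3886 = 6812 − 8P gives P = 365.75.

Short run: P = 315.93, Y = 4284.53. Long run: P = 365.75.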